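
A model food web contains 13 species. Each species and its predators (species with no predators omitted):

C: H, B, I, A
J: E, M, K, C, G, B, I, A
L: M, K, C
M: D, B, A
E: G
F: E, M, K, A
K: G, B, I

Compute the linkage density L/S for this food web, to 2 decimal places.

L/S = 2.00

There are L = 26 links among S = 13 species.
L/S = 26/13 = 2.0000 ≈ 2.00.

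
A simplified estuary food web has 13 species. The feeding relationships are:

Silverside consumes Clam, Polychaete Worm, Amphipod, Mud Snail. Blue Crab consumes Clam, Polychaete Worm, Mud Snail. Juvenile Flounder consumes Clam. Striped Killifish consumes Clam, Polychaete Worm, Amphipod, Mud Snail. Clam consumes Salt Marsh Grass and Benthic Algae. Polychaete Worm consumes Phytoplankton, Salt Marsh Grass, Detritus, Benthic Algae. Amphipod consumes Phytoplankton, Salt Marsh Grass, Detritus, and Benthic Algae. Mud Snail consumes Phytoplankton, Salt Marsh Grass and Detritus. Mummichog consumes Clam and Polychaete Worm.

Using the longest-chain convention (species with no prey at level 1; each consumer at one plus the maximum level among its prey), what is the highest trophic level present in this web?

Basal resources (level 1): Phytoplankton, Detritus, Benthic Algae, Salt Marsh Grass.
Phytoplankton → Polychaete Worm → Mummichog gives Mummichog level 3.
No species has a prey at level 3, so no species reaches level 4.

3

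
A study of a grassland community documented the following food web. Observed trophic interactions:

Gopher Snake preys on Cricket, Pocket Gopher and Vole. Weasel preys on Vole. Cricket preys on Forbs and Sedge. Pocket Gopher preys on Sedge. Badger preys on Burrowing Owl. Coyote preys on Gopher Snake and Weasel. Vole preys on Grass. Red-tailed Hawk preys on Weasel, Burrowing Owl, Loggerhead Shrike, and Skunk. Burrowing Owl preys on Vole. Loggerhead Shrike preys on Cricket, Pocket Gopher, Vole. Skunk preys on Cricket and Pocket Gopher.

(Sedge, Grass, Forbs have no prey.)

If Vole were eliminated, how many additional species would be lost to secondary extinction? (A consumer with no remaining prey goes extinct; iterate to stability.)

3

Remove Vole.
Round 1: Weasel (all prey gone), Burrowing Owl (all prey gone) → extinct.
Round 2: Badger (all prey gone) → extinct.
No further losses. Total secondary extinctions: 3.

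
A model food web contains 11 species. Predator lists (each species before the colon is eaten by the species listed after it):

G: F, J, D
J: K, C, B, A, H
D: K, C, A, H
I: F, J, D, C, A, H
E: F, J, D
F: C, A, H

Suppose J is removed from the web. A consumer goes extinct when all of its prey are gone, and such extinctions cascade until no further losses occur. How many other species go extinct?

Remove J.
Round 1: B (all prey gone) → extinct.
No further losses. Total secondary extinctions: 1.

1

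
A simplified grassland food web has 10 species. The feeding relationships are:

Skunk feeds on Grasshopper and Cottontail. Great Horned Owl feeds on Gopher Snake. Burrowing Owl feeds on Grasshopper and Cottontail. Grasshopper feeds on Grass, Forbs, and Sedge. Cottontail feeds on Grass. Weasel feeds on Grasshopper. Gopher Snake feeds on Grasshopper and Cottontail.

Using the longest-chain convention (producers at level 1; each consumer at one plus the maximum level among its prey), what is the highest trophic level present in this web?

4

Producers (level 1): Grass, Sedge, Forbs.
Grass → Grasshopper → Gopher Snake → Great Horned Owl gives Great Horned Owl level 4.
No species has a prey at level 4, so no species reaches level 5.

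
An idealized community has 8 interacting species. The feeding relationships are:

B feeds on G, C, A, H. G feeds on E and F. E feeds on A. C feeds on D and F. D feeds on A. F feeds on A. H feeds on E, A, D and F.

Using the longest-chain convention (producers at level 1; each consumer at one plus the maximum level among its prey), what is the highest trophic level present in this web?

4

Producers (level 1): A.
A → F → C → B gives B level 4.
No species has a prey at level 4, so no species reaches level 5.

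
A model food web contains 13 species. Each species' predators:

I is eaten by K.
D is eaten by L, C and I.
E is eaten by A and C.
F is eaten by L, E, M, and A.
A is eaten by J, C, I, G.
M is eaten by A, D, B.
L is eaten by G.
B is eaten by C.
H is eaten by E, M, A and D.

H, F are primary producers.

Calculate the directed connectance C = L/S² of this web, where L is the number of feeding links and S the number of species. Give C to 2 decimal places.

C = 0.14

The web has S = 13 species and L = 23 feeding links.
C = L / S² = 23 / 169 = 0.1361 ≈ 0.14.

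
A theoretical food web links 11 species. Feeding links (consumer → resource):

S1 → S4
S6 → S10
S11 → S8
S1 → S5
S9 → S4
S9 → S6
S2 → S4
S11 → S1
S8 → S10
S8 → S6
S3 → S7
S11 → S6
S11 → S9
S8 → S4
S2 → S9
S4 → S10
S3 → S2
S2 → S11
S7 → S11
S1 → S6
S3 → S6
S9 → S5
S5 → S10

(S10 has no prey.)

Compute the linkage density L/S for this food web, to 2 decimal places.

L/S = 2.09

There are L = 23 links among S = 11 species.
L/S = 23/11 = 2.0909 ≈ 2.09.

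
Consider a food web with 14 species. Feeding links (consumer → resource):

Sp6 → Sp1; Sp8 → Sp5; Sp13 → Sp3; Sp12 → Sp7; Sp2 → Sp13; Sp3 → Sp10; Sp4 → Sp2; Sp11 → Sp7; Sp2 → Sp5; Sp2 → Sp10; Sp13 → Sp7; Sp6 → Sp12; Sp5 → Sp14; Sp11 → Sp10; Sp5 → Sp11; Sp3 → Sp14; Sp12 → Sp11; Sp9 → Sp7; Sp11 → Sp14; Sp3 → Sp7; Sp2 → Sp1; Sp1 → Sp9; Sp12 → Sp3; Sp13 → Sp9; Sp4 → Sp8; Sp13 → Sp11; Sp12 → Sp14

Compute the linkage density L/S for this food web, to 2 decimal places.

L/S = 1.93

There are L = 27 links among S = 14 species.
L/S = 27/14 = 1.9286 ≈ 1.93.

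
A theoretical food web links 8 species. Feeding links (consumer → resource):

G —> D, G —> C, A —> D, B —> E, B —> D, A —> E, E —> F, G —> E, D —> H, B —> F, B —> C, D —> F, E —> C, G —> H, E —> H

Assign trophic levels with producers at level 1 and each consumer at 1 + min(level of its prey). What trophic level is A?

Trophic level 3

H is a producer → level 1.
D eats H → level 2.
A eats D → level 3.
No prey of A is below level 2, so 3 is the minimum.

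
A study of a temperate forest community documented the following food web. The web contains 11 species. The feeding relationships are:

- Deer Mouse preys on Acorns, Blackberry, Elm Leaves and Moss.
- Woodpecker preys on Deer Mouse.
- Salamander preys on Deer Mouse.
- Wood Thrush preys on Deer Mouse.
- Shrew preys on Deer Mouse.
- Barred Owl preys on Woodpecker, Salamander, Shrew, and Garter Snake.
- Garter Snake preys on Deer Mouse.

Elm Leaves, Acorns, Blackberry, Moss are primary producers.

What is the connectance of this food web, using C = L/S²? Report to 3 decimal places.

The web has S = 11 species and L = 13 feeding links.
C = L / S² = 13 / 121 = 0.1074 ≈ 0.107.

C = 0.107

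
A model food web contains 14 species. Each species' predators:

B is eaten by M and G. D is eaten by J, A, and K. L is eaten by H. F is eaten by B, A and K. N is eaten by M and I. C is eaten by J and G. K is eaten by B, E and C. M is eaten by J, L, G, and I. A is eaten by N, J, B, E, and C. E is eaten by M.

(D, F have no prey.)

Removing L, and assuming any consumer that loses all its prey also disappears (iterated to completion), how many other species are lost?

Remove L.
Round 1: H (all prey gone) → extinct.
No further losses. Total secondary extinctions: 1.

1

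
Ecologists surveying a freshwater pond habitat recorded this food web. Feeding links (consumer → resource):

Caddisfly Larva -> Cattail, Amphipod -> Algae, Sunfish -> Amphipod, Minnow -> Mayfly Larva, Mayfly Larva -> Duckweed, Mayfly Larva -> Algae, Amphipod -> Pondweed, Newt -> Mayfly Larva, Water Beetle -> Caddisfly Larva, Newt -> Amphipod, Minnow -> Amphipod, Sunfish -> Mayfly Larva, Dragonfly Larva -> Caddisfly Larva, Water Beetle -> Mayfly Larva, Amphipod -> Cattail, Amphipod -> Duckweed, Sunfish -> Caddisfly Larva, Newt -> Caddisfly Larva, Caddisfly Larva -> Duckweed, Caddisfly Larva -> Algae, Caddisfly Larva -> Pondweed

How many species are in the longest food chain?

3 species

One longest chain: Algae → Mayfly Larva → Sunfish.
It has 3 species and 2 links.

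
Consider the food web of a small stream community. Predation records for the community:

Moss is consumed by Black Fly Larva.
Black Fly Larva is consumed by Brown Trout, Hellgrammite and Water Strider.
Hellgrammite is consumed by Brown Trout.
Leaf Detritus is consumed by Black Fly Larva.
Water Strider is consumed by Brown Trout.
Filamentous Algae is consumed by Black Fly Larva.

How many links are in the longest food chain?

3 links

One longest chain: Filamentous Algae → Black Fly Larva → Water Strider → Brown Trout.
It has 4 species and 3 links.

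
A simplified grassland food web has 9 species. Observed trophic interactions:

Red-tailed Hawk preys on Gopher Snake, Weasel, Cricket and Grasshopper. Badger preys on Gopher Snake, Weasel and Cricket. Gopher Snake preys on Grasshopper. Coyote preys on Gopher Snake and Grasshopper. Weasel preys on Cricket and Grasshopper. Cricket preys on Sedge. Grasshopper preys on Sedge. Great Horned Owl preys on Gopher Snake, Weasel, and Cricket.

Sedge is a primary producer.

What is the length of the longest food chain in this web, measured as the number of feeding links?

3 links

One longest chain: Sedge → Grasshopper → Weasel → Red-tailed Hawk.
It has 4 species and 3 links.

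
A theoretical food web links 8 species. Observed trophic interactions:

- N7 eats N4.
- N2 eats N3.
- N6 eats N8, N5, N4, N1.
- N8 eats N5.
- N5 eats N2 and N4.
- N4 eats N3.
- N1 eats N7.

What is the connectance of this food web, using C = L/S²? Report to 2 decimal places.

The web has S = 8 species and L = 11 feeding links.
C = L / S² = 11 / 64 = 0.1719 ≈ 0.17.

C = 0.17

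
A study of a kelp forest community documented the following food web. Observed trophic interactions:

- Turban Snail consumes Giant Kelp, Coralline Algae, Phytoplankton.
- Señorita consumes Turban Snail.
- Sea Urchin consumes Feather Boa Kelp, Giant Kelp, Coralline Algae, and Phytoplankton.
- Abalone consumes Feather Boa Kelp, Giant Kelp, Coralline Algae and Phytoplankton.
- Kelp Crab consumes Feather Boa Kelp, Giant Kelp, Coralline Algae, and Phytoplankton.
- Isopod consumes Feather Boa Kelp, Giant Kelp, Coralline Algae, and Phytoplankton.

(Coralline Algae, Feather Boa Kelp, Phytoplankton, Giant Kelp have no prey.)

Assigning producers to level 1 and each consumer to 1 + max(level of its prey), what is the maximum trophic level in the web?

Producers (level 1): Coralline Algae, Feather Boa Kelp, Phytoplankton, Giant Kelp.
Coralline Algae → Turban Snail → Señorita gives Señorita level 3.
No species has a prey at level 3, so no species reaches level 4.

3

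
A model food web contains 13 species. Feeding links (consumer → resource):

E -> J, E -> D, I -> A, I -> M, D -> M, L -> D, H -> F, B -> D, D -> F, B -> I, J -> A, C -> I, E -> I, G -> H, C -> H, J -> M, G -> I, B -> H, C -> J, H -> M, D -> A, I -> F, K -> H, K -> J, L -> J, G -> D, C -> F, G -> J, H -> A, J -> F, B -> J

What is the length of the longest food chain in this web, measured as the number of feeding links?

One longest chain: F → J → B.
It has 3 species and 2 links.

2 links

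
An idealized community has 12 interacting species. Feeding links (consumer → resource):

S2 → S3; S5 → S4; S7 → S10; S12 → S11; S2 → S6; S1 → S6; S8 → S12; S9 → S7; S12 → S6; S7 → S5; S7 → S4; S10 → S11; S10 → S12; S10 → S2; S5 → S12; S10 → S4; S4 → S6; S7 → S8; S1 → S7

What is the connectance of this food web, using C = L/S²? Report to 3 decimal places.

The web has S = 12 species and L = 19 feeding links.
C = L / S² = 19 / 144 = 0.1319 ≈ 0.132.

C = 0.132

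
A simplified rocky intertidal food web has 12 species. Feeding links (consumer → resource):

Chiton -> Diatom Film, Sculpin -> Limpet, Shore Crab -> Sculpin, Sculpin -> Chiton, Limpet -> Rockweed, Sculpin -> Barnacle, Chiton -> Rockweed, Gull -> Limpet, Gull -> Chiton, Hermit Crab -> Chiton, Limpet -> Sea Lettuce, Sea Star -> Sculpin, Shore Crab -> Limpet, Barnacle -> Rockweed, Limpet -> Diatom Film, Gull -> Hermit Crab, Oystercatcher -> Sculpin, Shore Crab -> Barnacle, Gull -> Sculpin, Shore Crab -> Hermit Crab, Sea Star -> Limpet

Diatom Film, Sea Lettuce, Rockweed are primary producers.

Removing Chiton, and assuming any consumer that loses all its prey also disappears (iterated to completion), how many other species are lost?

1

Remove Chiton.
Round 1: Hermit Crab (all prey gone) → extinct.
No further losses. Total secondary extinctions: 1.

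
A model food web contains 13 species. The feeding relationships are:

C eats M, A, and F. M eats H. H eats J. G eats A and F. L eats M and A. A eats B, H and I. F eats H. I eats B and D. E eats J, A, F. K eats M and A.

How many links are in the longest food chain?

3 links

One longest chain: J → H → M → K.
It has 4 species and 3 links.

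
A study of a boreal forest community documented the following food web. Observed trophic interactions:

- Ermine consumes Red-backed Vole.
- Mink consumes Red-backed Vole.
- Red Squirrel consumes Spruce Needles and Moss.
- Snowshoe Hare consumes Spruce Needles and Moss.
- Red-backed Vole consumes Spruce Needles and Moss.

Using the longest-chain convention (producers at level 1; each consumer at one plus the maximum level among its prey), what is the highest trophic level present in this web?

3

Producers (level 1): Moss, Spruce Needles.
Moss → Red-backed Vole → Mink gives Mink level 3.
No species has a prey at level 3, so no species reaches level 4.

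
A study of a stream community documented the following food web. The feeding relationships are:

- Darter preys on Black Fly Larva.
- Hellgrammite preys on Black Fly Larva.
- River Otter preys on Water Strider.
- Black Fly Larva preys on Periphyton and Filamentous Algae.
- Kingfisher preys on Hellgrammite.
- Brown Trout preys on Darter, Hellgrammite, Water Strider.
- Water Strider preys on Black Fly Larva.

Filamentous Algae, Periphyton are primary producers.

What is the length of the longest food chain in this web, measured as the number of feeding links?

3 links

One longest chain: Filamentous Algae → Black Fly Larva → Hellgrammite → Kingfisher.
It has 4 species and 3 links.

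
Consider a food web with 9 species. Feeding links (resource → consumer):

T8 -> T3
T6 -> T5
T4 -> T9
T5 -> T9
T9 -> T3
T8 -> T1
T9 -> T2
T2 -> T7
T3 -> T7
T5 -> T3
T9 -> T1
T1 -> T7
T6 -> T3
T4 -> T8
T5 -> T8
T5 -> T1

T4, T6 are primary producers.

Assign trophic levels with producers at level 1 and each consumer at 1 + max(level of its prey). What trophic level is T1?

T6 is a producer → level 1.
T5 eats T6 → level 2.
T8 eats T5 (level 2); other prey at levels: T4 1 → level 3.
T1 eats T8 (level 3); other prey at levels: T5 2, T9 3 → level 4.

Trophic level 4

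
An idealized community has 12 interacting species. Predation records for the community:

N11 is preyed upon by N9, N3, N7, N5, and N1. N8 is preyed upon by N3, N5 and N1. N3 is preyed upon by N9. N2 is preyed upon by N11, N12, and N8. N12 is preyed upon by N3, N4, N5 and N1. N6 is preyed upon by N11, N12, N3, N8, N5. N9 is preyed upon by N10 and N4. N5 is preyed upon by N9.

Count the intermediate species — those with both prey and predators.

6

Intermediate species (has both prey and predators): N11, N8, N12, N5, N3, N9.
Count: 6.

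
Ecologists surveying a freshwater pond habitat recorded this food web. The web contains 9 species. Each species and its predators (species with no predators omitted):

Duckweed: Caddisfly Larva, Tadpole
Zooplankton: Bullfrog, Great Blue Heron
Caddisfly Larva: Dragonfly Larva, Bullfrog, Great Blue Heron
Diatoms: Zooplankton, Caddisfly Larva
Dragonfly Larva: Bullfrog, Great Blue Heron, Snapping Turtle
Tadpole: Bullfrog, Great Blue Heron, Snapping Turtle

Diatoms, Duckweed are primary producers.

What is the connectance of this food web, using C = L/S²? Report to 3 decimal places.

C = 0.185

The web has S = 9 species and L = 15 feeding links.
C = L / S² = 15 / 81 = 0.1852 ≈ 0.185.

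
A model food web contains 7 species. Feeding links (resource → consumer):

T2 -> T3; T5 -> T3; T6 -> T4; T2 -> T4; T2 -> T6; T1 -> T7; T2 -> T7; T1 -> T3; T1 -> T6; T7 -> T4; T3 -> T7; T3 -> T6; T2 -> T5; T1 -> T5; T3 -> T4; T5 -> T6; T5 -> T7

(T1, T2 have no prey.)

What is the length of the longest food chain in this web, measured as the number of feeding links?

4 links

One longest chain: T1 → T5 → T3 → T6 → T4.
It has 5 species and 4 links.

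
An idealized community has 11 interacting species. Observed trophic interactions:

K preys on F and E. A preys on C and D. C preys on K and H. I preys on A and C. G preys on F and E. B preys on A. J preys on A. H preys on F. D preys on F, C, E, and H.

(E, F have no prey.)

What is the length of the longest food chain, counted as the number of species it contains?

One longest chain: E → K → C → D → A → J.
It has 6 species and 5 links.

6 species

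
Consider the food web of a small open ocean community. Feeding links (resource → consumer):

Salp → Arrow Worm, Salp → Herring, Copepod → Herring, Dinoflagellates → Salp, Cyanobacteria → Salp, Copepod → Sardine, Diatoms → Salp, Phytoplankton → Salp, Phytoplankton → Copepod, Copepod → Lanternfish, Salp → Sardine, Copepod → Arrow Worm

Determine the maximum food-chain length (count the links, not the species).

One longest chain: Cyanobacteria → Salp → Sardine.
It has 3 species and 2 links.

2 links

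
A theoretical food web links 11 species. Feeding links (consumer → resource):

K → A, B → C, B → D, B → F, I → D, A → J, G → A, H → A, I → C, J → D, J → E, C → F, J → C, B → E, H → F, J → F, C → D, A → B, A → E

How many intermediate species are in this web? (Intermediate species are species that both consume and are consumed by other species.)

4

Intermediate species (has both prey and predators): C, J, B, A.
Count: 4.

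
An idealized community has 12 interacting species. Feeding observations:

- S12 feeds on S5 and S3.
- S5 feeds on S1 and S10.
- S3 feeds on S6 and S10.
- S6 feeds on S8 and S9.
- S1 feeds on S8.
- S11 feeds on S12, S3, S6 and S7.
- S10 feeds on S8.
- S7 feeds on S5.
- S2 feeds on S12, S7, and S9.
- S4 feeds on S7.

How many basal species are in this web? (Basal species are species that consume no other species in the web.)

2

Basal species (no prey listed): S9, S8.
Count: 2.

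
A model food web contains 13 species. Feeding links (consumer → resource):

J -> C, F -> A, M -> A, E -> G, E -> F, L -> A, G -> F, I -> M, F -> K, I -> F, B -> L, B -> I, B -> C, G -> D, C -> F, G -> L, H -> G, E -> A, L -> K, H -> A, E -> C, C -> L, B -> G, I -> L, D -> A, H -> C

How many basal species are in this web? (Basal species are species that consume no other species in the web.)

Basal species (no prey listed): A, K.
Count: 2.

2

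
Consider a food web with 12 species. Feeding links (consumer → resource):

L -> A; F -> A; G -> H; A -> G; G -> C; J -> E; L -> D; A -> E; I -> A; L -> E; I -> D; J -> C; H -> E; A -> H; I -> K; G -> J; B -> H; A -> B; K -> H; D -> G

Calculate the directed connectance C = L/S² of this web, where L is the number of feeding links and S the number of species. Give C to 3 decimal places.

C = 0.139

The web has S = 12 species and L = 20 feeding links.
C = L / S² = 20 / 144 = 0.1389 ≈ 0.139.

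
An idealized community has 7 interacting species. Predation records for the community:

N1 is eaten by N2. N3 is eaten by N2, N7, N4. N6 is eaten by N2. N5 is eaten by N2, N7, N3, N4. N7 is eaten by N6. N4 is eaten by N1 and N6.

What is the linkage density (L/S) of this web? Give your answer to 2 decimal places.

L/S = 1.71

There are L = 12 links among S = 7 species.
L/S = 12/7 = 1.7143 ≈ 1.71.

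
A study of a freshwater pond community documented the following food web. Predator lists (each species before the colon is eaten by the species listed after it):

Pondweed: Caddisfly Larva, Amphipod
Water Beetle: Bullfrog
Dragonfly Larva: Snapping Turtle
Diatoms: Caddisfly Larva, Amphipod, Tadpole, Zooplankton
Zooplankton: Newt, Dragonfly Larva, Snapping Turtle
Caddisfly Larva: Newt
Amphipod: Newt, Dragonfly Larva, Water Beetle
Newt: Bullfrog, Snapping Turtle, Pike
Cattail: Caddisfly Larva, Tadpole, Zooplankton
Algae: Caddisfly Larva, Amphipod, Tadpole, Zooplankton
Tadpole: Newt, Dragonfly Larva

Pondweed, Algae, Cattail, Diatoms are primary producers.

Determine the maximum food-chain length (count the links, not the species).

One longest chain: Pondweed → Caddisfly Larva → Newt → Bullfrog.
It has 4 species and 3 links.

3 links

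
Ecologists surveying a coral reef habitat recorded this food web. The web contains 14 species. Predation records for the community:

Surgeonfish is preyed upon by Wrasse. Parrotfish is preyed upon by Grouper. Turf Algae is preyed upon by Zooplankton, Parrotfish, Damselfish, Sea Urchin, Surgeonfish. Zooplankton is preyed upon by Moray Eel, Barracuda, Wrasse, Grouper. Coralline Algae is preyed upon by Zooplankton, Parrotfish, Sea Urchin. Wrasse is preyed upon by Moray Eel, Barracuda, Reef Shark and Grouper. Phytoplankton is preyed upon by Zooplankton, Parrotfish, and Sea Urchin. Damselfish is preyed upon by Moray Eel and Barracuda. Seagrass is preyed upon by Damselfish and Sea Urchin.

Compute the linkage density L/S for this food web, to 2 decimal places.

There are L = 25 links among S = 14 species.
L/S = 25/14 = 1.7857 ≈ 1.79.

L/S = 1.79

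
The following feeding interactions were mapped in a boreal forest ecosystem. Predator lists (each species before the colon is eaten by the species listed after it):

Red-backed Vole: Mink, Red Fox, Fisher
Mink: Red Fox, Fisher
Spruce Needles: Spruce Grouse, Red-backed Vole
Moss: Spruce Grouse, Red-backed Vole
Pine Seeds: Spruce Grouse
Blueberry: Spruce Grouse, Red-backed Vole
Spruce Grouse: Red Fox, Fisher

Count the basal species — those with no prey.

4

Basal species (no prey listed): Blueberry, Moss, Spruce Needles, Pine Seeds.
Count: 4.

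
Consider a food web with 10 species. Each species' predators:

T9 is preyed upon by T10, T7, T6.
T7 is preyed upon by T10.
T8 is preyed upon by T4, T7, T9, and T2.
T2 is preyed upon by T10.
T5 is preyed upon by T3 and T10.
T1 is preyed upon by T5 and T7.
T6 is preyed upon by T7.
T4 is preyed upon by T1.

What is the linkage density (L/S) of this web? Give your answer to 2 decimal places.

L/S = 1.50

There are L = 15 links among S = 10 species.
L/S = 15/10 = 1.5000 ≈ 1.50.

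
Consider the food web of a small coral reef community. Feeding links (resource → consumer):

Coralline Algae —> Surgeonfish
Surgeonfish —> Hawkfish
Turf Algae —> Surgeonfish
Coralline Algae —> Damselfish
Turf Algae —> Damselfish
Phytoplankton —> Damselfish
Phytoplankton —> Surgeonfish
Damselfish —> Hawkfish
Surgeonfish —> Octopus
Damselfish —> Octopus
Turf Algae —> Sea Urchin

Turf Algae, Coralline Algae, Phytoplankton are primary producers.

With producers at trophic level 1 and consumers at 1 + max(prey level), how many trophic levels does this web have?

3

Producers (level 1): Turf Algae, Coralline Algae, Phytoplankton.
Turf Algae → Surgeonfish → Hawkfish gives Hawkfish level 3.
No species has a prey at level 3, so no species reaches level 4.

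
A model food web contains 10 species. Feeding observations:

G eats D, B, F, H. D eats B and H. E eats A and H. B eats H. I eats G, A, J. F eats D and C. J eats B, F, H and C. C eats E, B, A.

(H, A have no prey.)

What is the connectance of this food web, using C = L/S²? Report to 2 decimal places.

C = 0.21

The web has S = 10 species and L = 21 feeding links.
C = L / S² = 21 / 100 = 0.2100 ≈ 0.21.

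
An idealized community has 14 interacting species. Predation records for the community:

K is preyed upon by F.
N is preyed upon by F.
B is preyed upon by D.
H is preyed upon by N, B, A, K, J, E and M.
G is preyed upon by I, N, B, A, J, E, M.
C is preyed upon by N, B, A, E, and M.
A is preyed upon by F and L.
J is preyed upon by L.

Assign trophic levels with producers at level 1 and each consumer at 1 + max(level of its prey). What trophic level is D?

Trophic level 3

G is a producer → level 1.
B eats G (level 1); other prey at levels: H 1, C 1 → level 2.
D eats B → level 3.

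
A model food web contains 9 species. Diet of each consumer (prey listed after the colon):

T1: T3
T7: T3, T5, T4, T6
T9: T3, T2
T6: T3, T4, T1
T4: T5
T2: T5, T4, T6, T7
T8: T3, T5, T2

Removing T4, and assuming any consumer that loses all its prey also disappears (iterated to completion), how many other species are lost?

Remove T4.
Every predator of it retains at least one other prey: T6 still has T3, T1; T7 still has T3, T5, T6; T2 still has T5, T6, T7.
No consumer loses all prey, so no secondary extinctions occur.

0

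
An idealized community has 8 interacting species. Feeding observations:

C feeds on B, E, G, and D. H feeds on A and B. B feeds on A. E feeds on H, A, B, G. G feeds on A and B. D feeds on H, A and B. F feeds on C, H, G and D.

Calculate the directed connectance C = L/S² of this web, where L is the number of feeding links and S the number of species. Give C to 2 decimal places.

C = 0.31

The web has S = 8 species and L = 20 feeding links.
C = L / S² = 20 / 64 = 0.3125 ≈ 0.31.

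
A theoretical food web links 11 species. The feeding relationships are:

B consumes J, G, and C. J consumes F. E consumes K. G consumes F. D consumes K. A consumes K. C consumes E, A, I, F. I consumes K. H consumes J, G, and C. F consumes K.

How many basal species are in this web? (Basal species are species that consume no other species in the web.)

1

Basal species (no prey listed): K.
Count: 1.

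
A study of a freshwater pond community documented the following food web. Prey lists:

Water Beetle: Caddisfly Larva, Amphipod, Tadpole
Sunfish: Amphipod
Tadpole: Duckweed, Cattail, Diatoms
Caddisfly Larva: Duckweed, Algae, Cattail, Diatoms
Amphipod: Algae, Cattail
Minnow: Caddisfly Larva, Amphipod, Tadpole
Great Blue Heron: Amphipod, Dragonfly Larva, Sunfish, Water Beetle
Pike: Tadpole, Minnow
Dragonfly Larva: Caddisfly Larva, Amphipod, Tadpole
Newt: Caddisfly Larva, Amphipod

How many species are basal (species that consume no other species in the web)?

4

Basal species (no prey listed): Duckweed, Algae, Cattail, Diatoms.
Count: 4.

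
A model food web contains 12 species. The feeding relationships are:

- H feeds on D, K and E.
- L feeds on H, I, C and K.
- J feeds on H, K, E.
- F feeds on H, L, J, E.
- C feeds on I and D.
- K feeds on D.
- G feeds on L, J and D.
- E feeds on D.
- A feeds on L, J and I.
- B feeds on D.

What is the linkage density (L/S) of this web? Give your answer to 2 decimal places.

L/S = 2.08

There are L = 25 links among S = 12 species.
L/S = 25/12 = 2.0833 ≈ 2.08.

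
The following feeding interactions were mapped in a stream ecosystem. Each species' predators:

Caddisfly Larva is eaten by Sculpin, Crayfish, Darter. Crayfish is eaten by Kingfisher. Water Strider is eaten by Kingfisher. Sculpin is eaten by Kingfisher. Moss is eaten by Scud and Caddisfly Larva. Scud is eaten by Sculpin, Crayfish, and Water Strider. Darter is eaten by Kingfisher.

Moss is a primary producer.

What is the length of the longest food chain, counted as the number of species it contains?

4 species

One longest chain: Moss → Caddisfly Larva → Sculpin → Kingfisher.
It has 4 species and 3 links.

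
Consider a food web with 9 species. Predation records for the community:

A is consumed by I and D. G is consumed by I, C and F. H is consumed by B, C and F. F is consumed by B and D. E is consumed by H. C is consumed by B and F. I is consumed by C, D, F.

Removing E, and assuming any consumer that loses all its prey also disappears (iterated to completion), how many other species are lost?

Remove E.
Round 1: H (all prey gone) → extinct.
No further losses. Total secondary extinctions: 1.

1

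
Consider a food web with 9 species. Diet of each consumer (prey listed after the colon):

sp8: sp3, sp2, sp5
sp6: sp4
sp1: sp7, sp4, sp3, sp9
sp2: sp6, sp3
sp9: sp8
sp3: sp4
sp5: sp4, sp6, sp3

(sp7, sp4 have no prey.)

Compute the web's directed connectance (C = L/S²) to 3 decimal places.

The web has S = 9 species and L = 15 feeding links.
C = L / S² = 15 / 81 = 0.1852 ≈ 0.185.

C = 0.185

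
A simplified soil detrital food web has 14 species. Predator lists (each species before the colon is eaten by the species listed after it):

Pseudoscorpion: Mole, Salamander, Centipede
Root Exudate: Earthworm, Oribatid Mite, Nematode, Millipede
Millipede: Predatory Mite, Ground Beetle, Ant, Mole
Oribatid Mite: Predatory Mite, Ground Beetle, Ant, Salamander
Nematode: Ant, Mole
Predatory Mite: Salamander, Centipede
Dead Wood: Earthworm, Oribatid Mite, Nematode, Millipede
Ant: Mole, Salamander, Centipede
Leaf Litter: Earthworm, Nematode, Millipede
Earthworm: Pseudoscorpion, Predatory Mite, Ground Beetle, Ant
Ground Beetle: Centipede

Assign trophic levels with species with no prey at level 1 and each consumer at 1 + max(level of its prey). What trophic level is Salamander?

Leaf Litter has no prey (basal) → level 1.
Earthworm eats Leaf Litter (level 1); other prey at levels: Dead Wood 1, Root Exudate 1 → level 2.
Predatory Mite eats Earthworm (level 2); other prey at levels: Oribatid Mite 2, Millipede 2 → level 3.
Salamander eats Predatory Mite (level 3); other prey at levels: Oribatid Mite 2, Pseudoscorpion 3, Ant 3 → level 4.

Trophic level 4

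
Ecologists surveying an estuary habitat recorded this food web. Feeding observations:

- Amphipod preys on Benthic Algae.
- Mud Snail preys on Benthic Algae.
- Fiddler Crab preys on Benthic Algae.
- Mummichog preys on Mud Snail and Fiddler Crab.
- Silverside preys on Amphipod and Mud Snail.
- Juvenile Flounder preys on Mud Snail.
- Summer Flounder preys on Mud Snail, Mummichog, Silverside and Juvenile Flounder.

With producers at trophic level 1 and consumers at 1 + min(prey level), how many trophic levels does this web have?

Producers (level 1): Benthic Algae.
Following each consumer down to its lowest-level prey: Benthic Algae → Amphipod → Silverside (levels 1 through 3).
All prey of Silverside (Amphipod 2, Mud Snail 2) are at level 2 or above, so Silverside is at level 1 + 2 = 3.
Every consumer has at least one prey at level 2 or below, so none exceeds level 3.

3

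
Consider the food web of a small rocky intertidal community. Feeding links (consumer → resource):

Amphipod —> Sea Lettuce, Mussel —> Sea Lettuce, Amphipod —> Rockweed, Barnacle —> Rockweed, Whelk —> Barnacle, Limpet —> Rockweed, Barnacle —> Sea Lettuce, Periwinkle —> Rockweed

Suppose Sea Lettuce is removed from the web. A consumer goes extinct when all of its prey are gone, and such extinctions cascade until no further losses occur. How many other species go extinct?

Remove Sea Lettuce.
Round 1: Mussel (all prey gone) → extinct.
No further losses. Total secondary extinctions: 1.

1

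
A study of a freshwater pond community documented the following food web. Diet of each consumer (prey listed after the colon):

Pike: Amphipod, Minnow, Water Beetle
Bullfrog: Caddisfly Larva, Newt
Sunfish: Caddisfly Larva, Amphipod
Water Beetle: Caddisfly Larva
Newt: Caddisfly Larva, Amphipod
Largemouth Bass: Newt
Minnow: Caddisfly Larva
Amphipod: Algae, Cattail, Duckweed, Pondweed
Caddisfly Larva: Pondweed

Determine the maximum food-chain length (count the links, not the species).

One longest chain: Pondweed → Caddisfly Larva → Water Beetle → Pike.
It has 4 species and 3 links.

3 links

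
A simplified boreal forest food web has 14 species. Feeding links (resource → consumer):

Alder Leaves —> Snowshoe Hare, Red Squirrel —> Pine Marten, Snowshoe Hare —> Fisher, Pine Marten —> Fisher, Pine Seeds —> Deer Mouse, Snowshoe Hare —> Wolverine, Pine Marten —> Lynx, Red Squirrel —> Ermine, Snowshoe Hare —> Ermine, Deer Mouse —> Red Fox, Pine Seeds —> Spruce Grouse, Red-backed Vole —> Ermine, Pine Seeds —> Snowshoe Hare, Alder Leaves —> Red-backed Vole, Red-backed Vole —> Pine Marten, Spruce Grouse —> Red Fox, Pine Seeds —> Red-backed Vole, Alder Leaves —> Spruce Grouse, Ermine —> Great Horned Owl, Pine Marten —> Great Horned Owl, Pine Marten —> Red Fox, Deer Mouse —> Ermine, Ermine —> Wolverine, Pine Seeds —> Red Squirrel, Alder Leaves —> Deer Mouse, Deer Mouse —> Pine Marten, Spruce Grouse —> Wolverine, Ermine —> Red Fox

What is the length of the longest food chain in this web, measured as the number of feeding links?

One longest chain: Alder Leaves → Red-backed Vole → Pine Marten → Lynx.
It has 4 species and 3 links.

3 links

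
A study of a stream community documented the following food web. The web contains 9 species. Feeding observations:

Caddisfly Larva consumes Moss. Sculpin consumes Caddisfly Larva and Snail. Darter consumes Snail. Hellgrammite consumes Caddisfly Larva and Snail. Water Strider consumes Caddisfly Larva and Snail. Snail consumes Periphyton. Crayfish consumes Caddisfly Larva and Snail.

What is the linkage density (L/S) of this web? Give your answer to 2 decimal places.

L/S = 1.22

There are L = 11 links among S = 9 species.
L/S = 11/9 = 1.2222 ≈ 1.22.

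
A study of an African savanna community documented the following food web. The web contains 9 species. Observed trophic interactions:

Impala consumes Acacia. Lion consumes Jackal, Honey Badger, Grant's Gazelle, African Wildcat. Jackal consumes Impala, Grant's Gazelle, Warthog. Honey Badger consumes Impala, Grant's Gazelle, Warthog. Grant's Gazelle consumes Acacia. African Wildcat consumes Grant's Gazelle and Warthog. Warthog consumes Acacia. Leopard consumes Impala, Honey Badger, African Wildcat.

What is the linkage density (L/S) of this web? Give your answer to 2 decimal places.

L/S = 2.00

There are L = 18 links among S = 9 species.
L/S = 18/9 = 2.0000 ≈ 2.00.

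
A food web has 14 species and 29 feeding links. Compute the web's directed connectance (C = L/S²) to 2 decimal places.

C = 0.15

The web has S = 14 species and L = 29 feeding links.
C = L / S² = 29 / 196 = 0.1480 ≈ 0.15.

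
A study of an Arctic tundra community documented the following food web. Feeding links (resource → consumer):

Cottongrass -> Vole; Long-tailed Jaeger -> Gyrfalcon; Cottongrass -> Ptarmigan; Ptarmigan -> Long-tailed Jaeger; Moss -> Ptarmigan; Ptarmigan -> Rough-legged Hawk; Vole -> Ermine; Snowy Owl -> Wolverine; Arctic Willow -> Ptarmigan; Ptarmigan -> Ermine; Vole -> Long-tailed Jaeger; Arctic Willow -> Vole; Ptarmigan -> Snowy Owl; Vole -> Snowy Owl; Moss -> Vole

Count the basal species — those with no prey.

3

Basal species (no prey listed): Cottongrass, Arctic Willow, Moss.
Count: 3.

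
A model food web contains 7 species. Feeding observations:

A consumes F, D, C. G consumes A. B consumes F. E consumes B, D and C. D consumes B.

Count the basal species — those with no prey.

Basal species (no prey listed): F, C.
Count: 2.

2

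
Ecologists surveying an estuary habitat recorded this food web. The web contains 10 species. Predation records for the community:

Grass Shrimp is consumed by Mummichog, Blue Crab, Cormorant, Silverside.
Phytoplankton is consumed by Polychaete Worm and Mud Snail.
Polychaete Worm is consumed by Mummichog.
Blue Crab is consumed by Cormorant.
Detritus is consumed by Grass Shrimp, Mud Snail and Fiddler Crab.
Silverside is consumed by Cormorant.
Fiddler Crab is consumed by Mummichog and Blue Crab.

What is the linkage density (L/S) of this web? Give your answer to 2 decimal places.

L/S = 1.40

There are L = 14 links among S = 10 species.
L/S = 14/10 = 1.4000 ≈ 1.40.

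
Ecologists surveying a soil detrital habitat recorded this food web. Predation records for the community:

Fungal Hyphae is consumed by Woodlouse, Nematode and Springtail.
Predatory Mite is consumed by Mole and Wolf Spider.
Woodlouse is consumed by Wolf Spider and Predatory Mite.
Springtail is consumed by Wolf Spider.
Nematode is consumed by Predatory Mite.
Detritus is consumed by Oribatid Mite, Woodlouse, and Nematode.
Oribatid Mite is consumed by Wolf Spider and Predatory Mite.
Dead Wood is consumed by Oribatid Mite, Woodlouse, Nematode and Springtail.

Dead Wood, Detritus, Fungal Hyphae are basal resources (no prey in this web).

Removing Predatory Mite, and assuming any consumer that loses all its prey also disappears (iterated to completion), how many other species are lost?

1

Remove Predatory Mite.
Round 1: Mole (all prey gone) → extinct.
No further losses. Total secondary extinctions: 1.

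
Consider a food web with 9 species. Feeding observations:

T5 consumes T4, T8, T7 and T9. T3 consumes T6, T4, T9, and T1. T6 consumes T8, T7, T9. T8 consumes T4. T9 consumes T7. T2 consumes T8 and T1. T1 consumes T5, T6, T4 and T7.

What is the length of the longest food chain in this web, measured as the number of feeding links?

4 links

One longest chain: T7 → T9 → T6 → T1 → T2.
It has 5 species and 4 links.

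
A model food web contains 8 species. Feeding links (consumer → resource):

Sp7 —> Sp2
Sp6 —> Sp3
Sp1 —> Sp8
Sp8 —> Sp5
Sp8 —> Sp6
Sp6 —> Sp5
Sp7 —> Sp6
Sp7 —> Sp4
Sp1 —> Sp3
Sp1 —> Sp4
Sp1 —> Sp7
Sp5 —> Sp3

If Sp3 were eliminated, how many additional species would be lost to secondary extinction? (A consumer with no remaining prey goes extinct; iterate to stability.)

Remove Sp3.
Round 1: Sp5 (all prey gone) → extinct.
Round 2: Sp6 (all prey gone) → extinct.
Round 3: Sp8 (all prey gone) → extinct.
No further losses. Total secondary extinctions: 3.

3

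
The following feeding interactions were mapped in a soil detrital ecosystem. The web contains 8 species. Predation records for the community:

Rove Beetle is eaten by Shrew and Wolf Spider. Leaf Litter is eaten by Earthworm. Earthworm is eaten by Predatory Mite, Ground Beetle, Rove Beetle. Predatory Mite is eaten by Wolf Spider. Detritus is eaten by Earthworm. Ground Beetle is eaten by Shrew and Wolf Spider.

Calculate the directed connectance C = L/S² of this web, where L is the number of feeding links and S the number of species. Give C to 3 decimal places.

The web has S = 8 species and L = 10 feeding links.
C = L / S² = 10 / 64 = 0.1562 ≈ 0.156.

C = 0.156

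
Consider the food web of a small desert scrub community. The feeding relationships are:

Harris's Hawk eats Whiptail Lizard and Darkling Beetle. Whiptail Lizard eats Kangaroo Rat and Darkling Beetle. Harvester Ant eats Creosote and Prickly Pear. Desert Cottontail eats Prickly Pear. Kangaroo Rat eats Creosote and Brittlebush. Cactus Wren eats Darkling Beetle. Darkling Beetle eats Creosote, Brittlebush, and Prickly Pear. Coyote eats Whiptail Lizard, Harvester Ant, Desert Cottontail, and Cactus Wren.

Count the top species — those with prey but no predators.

Top species (has prey, but nothing eats it): Harris's Hawk, Coyote.
Count: 2.

2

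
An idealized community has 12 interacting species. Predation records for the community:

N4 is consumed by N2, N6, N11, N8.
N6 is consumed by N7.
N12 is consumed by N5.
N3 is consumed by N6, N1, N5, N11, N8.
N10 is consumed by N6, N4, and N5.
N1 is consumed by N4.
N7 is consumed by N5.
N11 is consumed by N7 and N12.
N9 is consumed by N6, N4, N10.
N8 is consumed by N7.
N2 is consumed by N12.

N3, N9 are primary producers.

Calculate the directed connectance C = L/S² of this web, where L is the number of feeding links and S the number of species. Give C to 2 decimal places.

C = 0.16

The web has S = 12 species and L = 23 feeding links.
C = L / S² = 23 / 144 = 0.1597 ≈ 0.16.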